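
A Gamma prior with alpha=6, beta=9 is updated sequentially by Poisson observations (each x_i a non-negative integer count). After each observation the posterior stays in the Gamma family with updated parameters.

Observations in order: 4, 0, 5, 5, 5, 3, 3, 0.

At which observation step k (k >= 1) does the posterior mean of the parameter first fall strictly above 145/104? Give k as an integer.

k = 4

obs 1: x=4 → posterior Gamma(10, 10)
obs 2: x=0 → posterior Gamma(10, 11)
obs 3: x=5 → posterior Gamma(15, 12)
obs 4: x=5 → posterior Gamma(20, 13)
obs 5: x=5 → posterior Gamma(25, 14)
obs 6: x=3 → posterior Gamma(28, 15)
obs 7: x=3 → posterior Gamma(31, 16)
obs 8: x=0 → posterior Gamma(31, 17)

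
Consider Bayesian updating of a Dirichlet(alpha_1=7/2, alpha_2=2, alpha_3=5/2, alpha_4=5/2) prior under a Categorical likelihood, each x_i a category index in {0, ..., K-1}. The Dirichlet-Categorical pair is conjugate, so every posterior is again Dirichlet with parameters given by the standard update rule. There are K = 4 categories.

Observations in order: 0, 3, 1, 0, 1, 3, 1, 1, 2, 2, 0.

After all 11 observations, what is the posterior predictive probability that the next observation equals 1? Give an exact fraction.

12/43

obs 1: x=0 → posterior Dirichlet(9/2, 2, 5/2, 5/2)
obs 2: x=3 → posterior Dirichlet(9/2, 2, 5/2, 7/2)
obs 3: x=1 → posterior Dirichlet(9/2, 3, 5/2, 7/2)
obs 4: x=0 → posterior Dirichlet(11/2, 3, 5/2, 7/2)
obs 5: x=1 → posterior Dirichlet(11/2, 4, 5/2, 7/2)
obs 6: x=3 → posterior Dirichlet(11/2, 4, 5/2, 9/2)
obs 7: x=1 → posterior Dirichlet(11/2, 5, 5/2, 9/2)
obs 8: x=1 → posterior Dirichlet(11/2, 6, 5/2, 9/2)
obs 9: x=2 → posterior Dirichlet(11/2, 6, 7/2, 9/2)
obs 10: x=2 → posterior Dirichlet(11/2, 6, 9/2, 9/2)
obs 11: x=0 → posterior Dirichlet(13/2, 6, 9/2, 9/2)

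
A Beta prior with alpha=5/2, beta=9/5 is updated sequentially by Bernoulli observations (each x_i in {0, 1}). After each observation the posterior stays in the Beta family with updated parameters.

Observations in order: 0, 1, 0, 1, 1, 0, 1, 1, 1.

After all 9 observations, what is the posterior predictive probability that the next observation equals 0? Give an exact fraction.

obs 1: x=0 → posterior Beta(5/2, 14/5)
obs 2: x=1 → posterior Beta(7/2, 14/5)
obs 3: x=0 → posterior Beta(7/2, 19/5)
obs 4: x=1 → posterior Beta(9/2, 19/5)
obs 5: x=1 → posterior Beta(11/2, 19/5)
obs 6: x=0 → posterior Beta(11/2, 24/5)
obs 7: x=1 → posterior Beta(13/2, 24/5)
obs 8: x=1 → posterior Beta(15/2, 24/5)
obs 9: x=1 → posterior Beta(17/2, 24/5)

48/133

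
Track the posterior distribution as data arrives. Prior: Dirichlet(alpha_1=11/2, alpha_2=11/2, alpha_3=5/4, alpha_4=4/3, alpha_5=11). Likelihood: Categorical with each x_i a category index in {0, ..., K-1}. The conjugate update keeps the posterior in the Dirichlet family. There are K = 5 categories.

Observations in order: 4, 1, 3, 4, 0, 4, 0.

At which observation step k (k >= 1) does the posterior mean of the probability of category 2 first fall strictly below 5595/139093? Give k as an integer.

k = 7

obs 1: x=4 → posterior Dirichlet(11/2, 11/2, 5/4, 4/3, 12)
obs 2: x=1 → posterior Dirichlet(11/2, 13/2, 5/4, 4/3, 12)
obs 3: x=3 → posterior Dirichlet(11/2, 13/2, 5/4, 7/3, 12)
obs 4: x=4 → posterior Dirichlet(11/2, 13/2, 5/4, 7/3, 13)
obs 5: x=0 → posterior Dirichlet(13/2, 13/2, 5/4, 7/3, 13)
obs 6: x=4 → posterior Dirichlet(13/2, 13/2, 5/4, 7/3, 14)
obs 7: x=0 → posterior Dirichlet(15/2, 13/2, 5/4, 7/3, 14)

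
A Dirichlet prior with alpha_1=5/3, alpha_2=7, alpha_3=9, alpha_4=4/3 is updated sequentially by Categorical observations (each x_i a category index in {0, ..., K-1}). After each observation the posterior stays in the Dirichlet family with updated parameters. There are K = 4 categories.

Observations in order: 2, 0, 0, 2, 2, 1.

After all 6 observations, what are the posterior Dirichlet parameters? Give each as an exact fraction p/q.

alpha_1=11/3, alpha_2=8, alpha_3=12, alpha_4=4/3

obs 1: x=2 → posterior Dirichlet(5/3, 7, 10, 4/3)
obs 2: x=0 → posterior Dirichlet(8/3, 7, 10, 4/3)
obs 3: x=0 → posterior Dirichlet(11/3, 7, 10, 4/3)
obs 4: x=2 → posterior Dirichlet(11/3, 7, 11, 4/3)
obs 5: x=2 → posterior Dirichlet(11/3, 7, 12, 4/3)
obs 6: x=1 → posterior Dirichlet(11/3, 8, 12, 4/3)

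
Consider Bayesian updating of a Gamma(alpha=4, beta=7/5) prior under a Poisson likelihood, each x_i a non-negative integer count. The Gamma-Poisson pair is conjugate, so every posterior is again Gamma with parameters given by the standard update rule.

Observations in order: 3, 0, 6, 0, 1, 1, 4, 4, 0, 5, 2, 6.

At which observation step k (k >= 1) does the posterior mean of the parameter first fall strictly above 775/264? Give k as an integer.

obs 1: x=3 → posterior Gamma(7, 12/5)
obs 2: x=0 → posterior Gamma(7, 17/5)
obs 3: x=6 → posterior Gamma(13, 22/5)
obs 4: x=0 → posterior Gamma(13, 27/5)
obs 5: x=1 → posterior Gamma(14, 32/5)
obs 6: x=1 → posterior Gamma(15, 37/5)
obs 7: x=4 → posterior Gamma(19, 42/5)
obs 8: x=4 → posterior Gamma(23, 47/5)
obs 9: x=0 → posterior Gamma(23, 52/5)
obs 10: x=5 → posterior Gamma(28, 57/5)
obs 11: x=2 → posterior Gamma(30, 62/5)
obs 12: x=6 → posterior Gamma(36, 67/5)

k = 3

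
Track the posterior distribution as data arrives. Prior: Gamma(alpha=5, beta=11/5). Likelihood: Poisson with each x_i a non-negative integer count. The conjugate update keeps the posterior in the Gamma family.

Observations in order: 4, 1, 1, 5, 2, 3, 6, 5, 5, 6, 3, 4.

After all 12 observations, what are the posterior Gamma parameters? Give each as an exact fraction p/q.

alpha=50, beta=71/5

obs 1: x=4 → posterior Gamma(9, 16/5)
obs 2: x=1 → posterior Gamma(10, 21/5)
obs 3: x=1 → posterior Gamma(11, 26/5)
obs 4: x=5 → posterior Gamma(16, 31/5)
obs 5: x=2 → posterior Gamma(18, 36/5)
obs 6: x=3 → posterior Gamma(21, 41/5)
obs 7: x=6 → posterior Gamma(27, 46/5)
obs 8: x=5 → posterior Gamma(32, 51/5)
obs 9: x=5 → posterior Gamma(37, 56/5)
obs 10: x=6 → posterior Gamma(43, 61/5)
obs 11: x=3 → posterior Gamma(46, 66/5)
obs 12: x=4 → posterior Gamma(50, 71/5)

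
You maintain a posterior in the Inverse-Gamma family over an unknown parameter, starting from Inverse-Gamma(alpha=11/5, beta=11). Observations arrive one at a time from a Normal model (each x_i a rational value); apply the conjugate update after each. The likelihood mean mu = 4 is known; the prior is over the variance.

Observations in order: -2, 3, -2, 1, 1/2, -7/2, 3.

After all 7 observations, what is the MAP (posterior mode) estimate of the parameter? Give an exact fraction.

1735/134

obs 1: x=-2 → posterior Inverse-Gamma(27/10, 29)
obs 2: x=3 → posterior Inverse-Gamma(16/5, 59/2)
obs 3: x=-2 → posterior Inverse-Gamma(37/10, 95/2)
obs 4: x=1 → posterior Inverse-Gamma(21/5, 52)
obs 5: x=1/2 → posterior Inverse-Gamma(47/10, 465/8)
obs 6: x=-7/2 → posterior Inverse-Gamma(26/5, 345/4)
obs 7: x=3 → posterior Inverse-Gamma(57/10, 347/4)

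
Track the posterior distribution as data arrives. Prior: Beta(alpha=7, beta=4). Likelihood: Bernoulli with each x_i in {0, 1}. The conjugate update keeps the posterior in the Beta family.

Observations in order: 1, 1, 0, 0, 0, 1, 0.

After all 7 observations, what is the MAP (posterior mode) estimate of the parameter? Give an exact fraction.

9/16

obs 1: x=1 → posterior Beta(8, 4)
obs 2: x=1 → posterior Beta(9, 4)
obs 3: x=0 → posterior Beta(9, 5)
obs 4: x=0 → posterior Beta(9, 6)
obs 5: x=0 → posterior Beta(9, 7)
obs 6: x=1 → posterior Beta(10, 7)
obs 7: x=0 → posterior Beta(10, 8)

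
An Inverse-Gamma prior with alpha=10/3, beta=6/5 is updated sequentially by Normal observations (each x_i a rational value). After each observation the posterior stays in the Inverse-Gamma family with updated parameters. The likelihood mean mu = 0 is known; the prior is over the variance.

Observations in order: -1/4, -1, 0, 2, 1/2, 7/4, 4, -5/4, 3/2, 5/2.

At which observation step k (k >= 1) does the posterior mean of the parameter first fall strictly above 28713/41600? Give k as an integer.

k = 4

obs 1: x=-1/4 → posterior Inverse-Gamma(23/6, 197/160)
obs 2: x=-1 → posterior Inverse-Gamma(13/3, 277/160)
obs 3: x=0 → posterior Inverse-Gamma(29/6, 277/160)
obs 4: x=2 → posterior Inverse-Gamma(16/3, 597/160)
obs 5: x=1/2 → posterior Inverse-Gamma(35/6, 617/160)
obs 6: x=7/4 → posterior Inverse-Gamma(19/3, 431/80)
obs 7: x=4 → posterior Inverse-Gamma(41/6, 1071/80)
obs 8: x=-5/4 → posterior Inverse-Gamma(22/3, 2267/160)
obs 9: x=3/2 → posterior Inverse-Gamma(47/6, 2447/160)
obs 10: x=5/2 → posterior Inverse-Gamma(25/3, 2947/160)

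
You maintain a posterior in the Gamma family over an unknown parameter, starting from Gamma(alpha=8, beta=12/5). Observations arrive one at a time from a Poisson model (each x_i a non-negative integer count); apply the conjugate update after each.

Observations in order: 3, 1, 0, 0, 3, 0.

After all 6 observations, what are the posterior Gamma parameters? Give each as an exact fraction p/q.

alpha=15, beta=42/5

obs 1: x=3 → posterior Gamma(11, 17/5)
obs 2: x=1 → posterior Gamma(12, 22/5)
obs 3: x=0 → posterior Gamma(12, 27/5)
obs 4: x=0 → posterior Gamma(12, 32/5)
obs 5: x=3 → posterior Gamma(15, 37/5)
obs 6: x=0 → posterior Gamma(15, 42/5)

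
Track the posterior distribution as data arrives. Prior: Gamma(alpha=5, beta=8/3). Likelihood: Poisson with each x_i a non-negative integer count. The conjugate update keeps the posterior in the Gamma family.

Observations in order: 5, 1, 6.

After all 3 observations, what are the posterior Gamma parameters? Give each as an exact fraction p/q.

alpha=17, beta=17/3

obs 1: x=5 → posterior Gamma(10, 11/3)
obs 2: x=1 → posterior Gamma(11, 14/3)
obs 3: x=6 → posterior Gamma(17, 17/3)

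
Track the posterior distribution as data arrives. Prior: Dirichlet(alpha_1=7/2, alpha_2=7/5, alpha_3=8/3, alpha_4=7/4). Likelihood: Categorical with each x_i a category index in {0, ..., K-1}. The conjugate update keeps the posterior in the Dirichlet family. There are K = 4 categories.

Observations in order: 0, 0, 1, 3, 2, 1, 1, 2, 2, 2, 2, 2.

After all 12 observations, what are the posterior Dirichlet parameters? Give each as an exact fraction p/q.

alpha_1=11/2, alpha_2=22/5, alpha_3=26/3, alpha_4=11/4

obs 1: x=0 → posterior Dirichlet(9/2, 7/5, 8/3, 7/4)
obs 2: x=0 → posterior Dirichlet(11/2, 7/5, 8/3, 7/4)
obs 3: x=1 → posterior Dirichlet(11/2, 12/5, 8/3, 7/4)
obs 4: x=3 → posterior Dirichlet(11/2, 12/5, 8/3, 11/4)
obs 5: x=2 → posterior Dirichlet(11/2, 12/5, 11/3, 11/4)
obs 6: x=1 → posterior Dirichlet(11/2, 17/5, 11/3, 11/4)
obs 7: x=1 → posterior Dirichlet(11/2, 22/5, 11/3, 11/4)
obs 8: x=2 → posterior Dirichlet(11/2, 22/5, 14/3, 11/4)
obs 9: x=2 → posterior Dirichlet(11/2, 22/5, 17/3, 11/4)
obs 10: x=2 → posterior Dirichlet(11/2, 22/5, 20/3, 11/4)
obs 11: x=2 → posterior Dirichlet(11/2, 22/5, 23/3, 11/4)
obs 12: x=2 → posterior Dirichlet(11/2, 22/5, 26/3, 11/4)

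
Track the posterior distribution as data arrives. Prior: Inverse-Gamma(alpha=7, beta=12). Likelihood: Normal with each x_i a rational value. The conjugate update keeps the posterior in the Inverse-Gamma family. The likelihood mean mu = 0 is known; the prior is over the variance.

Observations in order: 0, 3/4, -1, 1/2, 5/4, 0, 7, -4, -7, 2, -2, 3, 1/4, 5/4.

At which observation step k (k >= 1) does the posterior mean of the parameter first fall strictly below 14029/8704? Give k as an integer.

k = 5

obs 1: x=0 → posterior Inverse-Gamma(15/2, 12)
obs 2: x=3/4 → posterior Inverse-Gamma(8, 393/32)
obs 3: x=-1 → posterior Inverse-Gamma(17/2, 409/32)
obs 4: x=1/2 → posterior Inverse-Gamma(9, 413/32)
obs 5: x=5/4 → posterior Inverse-Gamma(19/2, 219/16)
obs 6: x=0 → posterior Inverse-Gamma(10, 219/16)
obs 7: x=7 → posterior Inverse-Gamma(21/2, 611/16)
obs 8: x=-4 → posterior Inverse-Gamma(11, 739/16)
obs 9: x=-7 → posterior Inverse-Gamma(23/2, 1131/16)
obs 10: x=2 → posterior Inverse-Gamma(12, 1163/16)
obs 11: x=-2 → posterior Inverse-Gamma(25/2, 1195/16)
obs 12: x=3 → posterior Inverse-Gamma(13, 1267/16)
obs 13: x=1/4 → posterior Inverse-Gamma(27/2, 2535/32)
obs 14: x=5/4 → posterior Inverse-Gamma(14, 80)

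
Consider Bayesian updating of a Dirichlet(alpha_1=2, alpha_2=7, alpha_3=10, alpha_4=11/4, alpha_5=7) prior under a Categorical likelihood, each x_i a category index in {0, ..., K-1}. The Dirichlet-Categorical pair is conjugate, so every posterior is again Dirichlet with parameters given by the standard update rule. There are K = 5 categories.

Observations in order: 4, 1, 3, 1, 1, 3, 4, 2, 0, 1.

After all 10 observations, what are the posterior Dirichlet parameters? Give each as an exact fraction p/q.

obs 1: x=4 → posterior Dirichlet(2, 7, 10, 11/4, 8)
obs 2: x=1 → posterior Dirichlet(2, 8, 10, 11/4, 8)
obs 3: x=3 → posterior Dirichlet(2, 8, 10, 15/4, 8)
obs 4: x=1 → posterior Dirichlet(2, 9, 10, 15/4, 8)
obs 5: x=1 → posterior Dirichlet(2, 10, 10, 15/4, 8)
obs 6: x=3 → posterior Dirichlet(2, 10, 10, 19/4, 8)
obs 7: x=4 → posterior Dirichlet(2, 10, 10, 19/4, 9)
obs 8: x=2 → posterior Dirichlet(2, 10, 11, 19/4, 9)
obs 9: x=0 → posterior Dirichlet(3, 10, 11, 19/4, 9)
obs 10: x=1 → posterior Dirichlet(3, 11, 11, 19/4, 9)

alpha_1=3, alpha_2=11, alpha_3=11, alpha_4=19/4, alpha_5=9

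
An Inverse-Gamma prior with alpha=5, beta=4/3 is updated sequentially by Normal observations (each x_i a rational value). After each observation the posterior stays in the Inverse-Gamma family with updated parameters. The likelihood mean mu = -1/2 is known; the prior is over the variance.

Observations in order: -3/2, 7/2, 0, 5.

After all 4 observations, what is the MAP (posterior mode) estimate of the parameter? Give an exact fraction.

obs 1: x=-3/2 → posterior Inverse-Gamma(11/2, 11/6)
obs 2: x=7/2 → posterior Inverse-Gamma(6, 59/6)
obs 3: x=0 → posterior Inverse-Gamma(13/2, 239/24)
obs 4: x=5 → posterior Inverse-Gamma(7, 301/12)

301/96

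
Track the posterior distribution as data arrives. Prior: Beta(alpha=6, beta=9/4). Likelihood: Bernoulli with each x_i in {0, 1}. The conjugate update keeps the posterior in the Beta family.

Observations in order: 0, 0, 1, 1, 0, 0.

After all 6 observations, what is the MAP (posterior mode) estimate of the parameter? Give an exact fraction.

obs 1: x=0 → posterior Beta(6, 13/4)
obs 2: x=0 → posterior Beta(6, 17/4)
obs 3: x=1 → posterior Beta(7, 17/4)
obs 4: x=1 → posterior Beta(8, 17/4)
obs 5: x=0 → posterior Beta(8, 21/4)
obs 6: x=0 → posterior Beta(8, 25/4)

4/7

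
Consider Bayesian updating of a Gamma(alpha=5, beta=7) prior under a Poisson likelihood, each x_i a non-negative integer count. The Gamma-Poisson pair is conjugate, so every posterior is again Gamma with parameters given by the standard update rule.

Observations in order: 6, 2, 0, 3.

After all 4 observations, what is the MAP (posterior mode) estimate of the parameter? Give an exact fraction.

obs 1: x=6 → posterior Gamma(11, 8)
obs 2: x=2 → posterior Gamma(13, 9)
obs 3: x=0 → posterior Gamma(13, 10)
obs 4: x=3 → posterior Gamma(16, 11)

15/11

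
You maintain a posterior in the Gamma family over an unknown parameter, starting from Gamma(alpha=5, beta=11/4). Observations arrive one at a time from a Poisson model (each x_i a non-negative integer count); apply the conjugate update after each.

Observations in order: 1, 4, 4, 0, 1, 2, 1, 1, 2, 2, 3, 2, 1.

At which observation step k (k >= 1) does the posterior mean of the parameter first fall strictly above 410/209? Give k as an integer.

k = 2

obs 1: x=1 → posterior Gamma(6, 15/4)
obs 2: x=4 → posterior Gamma(10, 19/4)
obs 3: x=4 → posterior Gamma(14, 23/4)
obs 4: x=0 → posterior Gamma(14, 27/4)
obs 5: x=1 → posterior Gamma(15, 31/4)
obs 6: x=2 → posterior Gamma(17, 35/4)
obs 7: x=1 → posterior Gamma(18, 39/4)
obs 8: x=1 → posterior Gamma(19, 43/4)
obs 9: x=2 → posterior Gamma(21, 47/4)
obs 10: x=2 → posterior Gamma(23, 51/4)
obs 11: x=3 → posterior Gamma(26, 55/4)
obs 12: x=2 → posterior Gamma(28, 59/4)
obs 13: x=1 → posterior Gamma(29, 63/4)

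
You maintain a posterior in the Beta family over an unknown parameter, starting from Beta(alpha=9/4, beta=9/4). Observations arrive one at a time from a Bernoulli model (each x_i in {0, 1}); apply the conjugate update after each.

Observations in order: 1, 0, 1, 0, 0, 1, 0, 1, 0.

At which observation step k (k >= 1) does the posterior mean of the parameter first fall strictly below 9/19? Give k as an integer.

k = 5

obs 1: x=1 → posterior Beta(13/4, 9/4)
obs 2: x=0 → posterior Beta(13/4, 13/4)
obs 3: x=1 → posterior Beta(17/4, 13/4)
obs 4: x=0 → posterior Beta(17/4, 17/4)
obs 5: x=0 → posterior Beta(17/4, 21/4)
obs 6: x=1 → posterior Beta(21/4, 21/4)
obs 7: x=0 → posterior Beta(21/4, 25/4)
obs 8: x=1 → posterior Beta(25/4, 25/4)
obs 9: x=0 → posterior Beta(25/4, 29/4)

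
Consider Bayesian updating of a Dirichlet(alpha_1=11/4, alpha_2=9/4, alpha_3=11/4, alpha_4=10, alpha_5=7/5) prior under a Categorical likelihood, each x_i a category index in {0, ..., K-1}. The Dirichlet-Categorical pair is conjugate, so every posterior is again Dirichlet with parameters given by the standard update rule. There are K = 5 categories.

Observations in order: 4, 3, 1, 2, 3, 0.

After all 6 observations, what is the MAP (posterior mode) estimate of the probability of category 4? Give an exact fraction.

28/403

obs 1: x=4 → posterior Dirichlet(11/4, 9/4, 11/4, 10, 12/5)
obs 2: x=3 → posterior Dirichlet(11/4, 9/4, 11/4, 11, 12/5)
obs 3: x=1 → posterior Dirichlet(11/4, 13/4, 11/4, 11, 12/5)
obs 4: x=2 → posterior Dirichlet(11/4, 13/4, 15/4, 11, 12/5)
obs 5: x=3 → posterior Dirichlet(11/4, 13/4, 15/4, 12, 12/5)
obs 6: x=0 → posterior Dirichlet(15/4, 13/4, 15/4, 12, 12/5)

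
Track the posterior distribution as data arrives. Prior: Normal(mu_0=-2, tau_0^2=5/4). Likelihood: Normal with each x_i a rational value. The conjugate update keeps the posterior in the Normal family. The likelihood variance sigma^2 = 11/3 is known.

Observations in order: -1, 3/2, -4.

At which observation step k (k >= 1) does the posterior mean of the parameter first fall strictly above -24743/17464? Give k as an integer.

obs 1: x=-1 → posterior Normal(-103/59, 55/59)
obs 2: x=3/2 → posterior Normal(-161/148, 55/74)
obs 3: x=-4 → posterior Normal(-281/178, 55/89)

k = 2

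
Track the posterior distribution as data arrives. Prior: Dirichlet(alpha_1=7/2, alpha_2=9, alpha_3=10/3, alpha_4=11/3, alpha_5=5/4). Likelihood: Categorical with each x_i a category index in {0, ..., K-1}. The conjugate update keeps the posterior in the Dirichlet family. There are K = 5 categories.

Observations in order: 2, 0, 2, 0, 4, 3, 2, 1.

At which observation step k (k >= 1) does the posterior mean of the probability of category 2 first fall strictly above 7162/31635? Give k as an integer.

k = 7

obs 1: x=2 → posterior Dirichlet(7/2, 9, 13/3, 11/3, 5/4)
obs 2: x=0 → posterior Dirichlet(9/2, 9, 13/3, 11/3, 5/4)
obs 3: x=2 → posterior Dirichlet(9/2, 9, 16/3, 11/3, 5/4)
obs 4: x=0 → posterior Dirichlet(11/2, 9, 16/3, 11/3, 5/4)
obs 5: x=4 → posterior Dirichlet(11/2, 9, 16/3, 11/3, 9/4)
obs 6: x=3 → posterior Dirichlet(11/2, 9, 16/3, 14/3, 9/4)
obs 7: x=2 → posterior Dirichlet(11/2, 9, 19/3, 14/3, 9/4)
obs 8: x=1 → posterior Dirichlet(11/2, 10, 19/3, 14/3, 9/4)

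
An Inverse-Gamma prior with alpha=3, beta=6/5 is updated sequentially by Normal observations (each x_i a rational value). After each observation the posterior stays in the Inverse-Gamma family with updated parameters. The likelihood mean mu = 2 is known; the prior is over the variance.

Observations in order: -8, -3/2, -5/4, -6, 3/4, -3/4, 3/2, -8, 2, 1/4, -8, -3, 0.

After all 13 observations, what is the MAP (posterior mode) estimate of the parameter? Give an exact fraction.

2871/140

obs 1: x=-8 → posterior Inverse-Gamma(7/2, 256/5)
obs 2: x=-3/2 → posterior Inverse-Gamma(4, 2293/40)
obs 3: x=-5/4 → posterior Inverse-Gamma(9/2, 10017/160)
obs 4: x=-6 → posterior Inverse-Gamma(5, 15137/160)
obs 5: x=3/4 → posterior Inverse-Gamma(11/2, 7631/80)
obs 6: x=-3/4 → posterior Inverse-Gamma(6, 15867/160)
obs 7: x=3/2 → posterior Inverse-Gamma(13/2, 15887/160)
obs 8: x=-8 → posterior Inverse-Gamma(7, 23887/160)
obs 9: x=2 → posterior Inverse-Gamma(15/2, 23887/160)
obs 10: x=1/4 → posterior Inverse-Gamma(8, 6033/40)
obs 11: x=-8 → posterior Inverse-Gamma(17/2, 8033/40)
obs 12: x=-3 → posterior Inverse-Gamma(9, 8533/40)
obs 13: x=0 → posterior Inverse-Gamma(19/2, 8613/40)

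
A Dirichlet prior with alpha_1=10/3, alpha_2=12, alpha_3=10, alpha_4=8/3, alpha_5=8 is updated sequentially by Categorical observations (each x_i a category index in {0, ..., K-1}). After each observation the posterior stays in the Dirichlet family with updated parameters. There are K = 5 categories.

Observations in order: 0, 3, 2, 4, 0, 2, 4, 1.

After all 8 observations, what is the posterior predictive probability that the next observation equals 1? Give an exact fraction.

13/44

obs 1: x=0 → posterior Dirichlet(13/3, 12, 10, 8/3, 8)
obs 2: x=3 → posterior Dirichlet(13/3, 12, 10, 11/3, 8)
obs 3: x=2 → posterior Dirichlet(13/3, 12, 11, 11/3, 8)
obs 4: x=4 → posterior Dirichlet(13/3, 12, 11, 11/3, 9)
obs 5: x=0 → posterior Dirichlet(16/3, 12, 11, 11/3, 9)
obs 6: x=2 → posterior Dirichlet(16/3, 12, 12, 11/3, 9)
obs 7: x=4 → posterior Dirichlet(16/3, 12, 12, 11/3, 10)
obs 8: x=1 → posterior Dirichlet(16/3, 13, 12, 11/3, 10)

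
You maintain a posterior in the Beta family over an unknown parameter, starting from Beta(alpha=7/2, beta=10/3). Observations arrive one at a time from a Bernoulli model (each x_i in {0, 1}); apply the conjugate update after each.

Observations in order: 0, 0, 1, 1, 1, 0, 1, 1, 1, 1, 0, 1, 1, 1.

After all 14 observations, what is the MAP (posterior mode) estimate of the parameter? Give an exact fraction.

75/113

obs 1: x=0 → posterior Beta(7/2, 13/3)
obs 2: x=0 → posterior Beta(7/2, 16/3)
obs 3: x=1 → posterior Beta(9/2, 16/3)
obs 4: x=1 → posterior Beta(11/2, 16/3)
obs 5: x=1 → posterior Beta(13/2, 16/3)
obs 6: x=0 → posterior Beta(13/2, 19/3)
obs 7: x=1 → posterior Beta(15/2, 19/3)
obs 8: x=1 → posterior Beta(17/2, 19/3)
obs 9: x=1 → posterior Beta(19/2, 19/3)
obs 10: x=1 → posterior Beta(21/2, 19/3)
obs 11: x=0 → posterior Beta(21/2, 22/3)
obs 12: x=1 → posterior Beta(23/2, 22/3)
obs 13: x=1 → posterior Beta(25/2, 22/3)
obs 14: x=1 → posterior Beta(27/2, 22/3)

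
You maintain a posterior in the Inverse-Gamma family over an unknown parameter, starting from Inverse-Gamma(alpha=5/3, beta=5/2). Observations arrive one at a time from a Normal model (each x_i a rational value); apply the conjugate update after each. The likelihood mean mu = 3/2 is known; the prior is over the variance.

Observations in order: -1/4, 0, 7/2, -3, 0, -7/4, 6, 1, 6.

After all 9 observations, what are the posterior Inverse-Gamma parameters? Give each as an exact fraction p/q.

alpha=37/6, beta=705/16

obs 1: x=-1/4 → posterior Inverse-Gamma(13/6, 129/32)
obs 2: x=0 → posterior Inverse-Gamma(8/3, 165/32)
obs 3: x=7/2 → posterior Inverse-Gamma(19/6, 229/32)
obs 4: x=-3 → posterior Inverse-Gamma(11/3, 553/32)
obs 5: x=0 → posterior Inverse-Gamma(25/6, 589/32)
obs 6: x=-7/4 → posterior Inverse-Gamma(14/3, 379/16)
obs 7: x=6 → posterior Inverse-Gamma(31/6, 541/16)
obs 8: x=1 → posterior Inverse-Gamma(17/3, 543/16)
obs 9: x=6 → posterior Inverse-Gamma(37/6, 705/16)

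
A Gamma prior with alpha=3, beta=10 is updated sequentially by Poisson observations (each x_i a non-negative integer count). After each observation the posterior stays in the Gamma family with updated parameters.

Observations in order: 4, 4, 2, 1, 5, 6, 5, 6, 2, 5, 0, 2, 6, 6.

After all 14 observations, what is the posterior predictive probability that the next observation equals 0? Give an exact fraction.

4699382308225474252372938283914234062843318963858303351272304591070435081191424/48148248609680896326399448564623182963452541205384704880998469889163970947265625

obs 1: x=4 → posterior Gamma(7, 11)
obs 2: x=4 → posterior Gamma(11, 12)
obs 3: x=2 → posterior Gamma(13, 13)
obs 4: x=1 → posterior Gamma(14, 14)
obs 5: x=5 → posterior Gamma(19, 15)
obs 6: x=6 → posterior Gamma(25, 16)
obs 7: x=5 → posterior Gamma(30, 17)
obs 8: x=6 → posterior Gamma(36, 18)
obs 9: x=2 → posterior Gamma(38, 19)
obs 10: x=5 → posterior Gamma(43, 20)
obs 11: x=0 → posterior Gamma(43, 21)
obs 12: x=2 → posterior Gamma(45, 22)
obs 13: x=6 → posterior Gamma(51, 23)
obs 14: x=6 → posterior Gamma(57, 24)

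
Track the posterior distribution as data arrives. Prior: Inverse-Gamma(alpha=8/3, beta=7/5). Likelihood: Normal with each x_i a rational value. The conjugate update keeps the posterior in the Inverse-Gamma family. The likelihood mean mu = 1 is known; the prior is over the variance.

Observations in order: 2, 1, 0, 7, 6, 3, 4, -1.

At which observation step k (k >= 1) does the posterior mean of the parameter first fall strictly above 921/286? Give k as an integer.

obs 1: x=2 → posterior Inverse-Gamma(19/6, 19/10)
obs 2: x=1 → posterior Inverse-Gamma(11/3, 19/10)
obs 3: x=0 → posterior Inverse-Gamma(25/6, 12/5)
obs 4: x=7 → posterior Inverse-Gamma(14/3, 102/5)
obs 5: x=6 → posterior Inverse-Gamma(31/6, 329/10)
obs 6: x=3 → posterior Inverse-Gamma(17/3, 349/10)
obs 7: x=4 → posterior Inverse-Gamma(37/6, 197/5)
obs 8: x=-1 → posterior Inverse-Gamma(20/3, 207/5)

k = 4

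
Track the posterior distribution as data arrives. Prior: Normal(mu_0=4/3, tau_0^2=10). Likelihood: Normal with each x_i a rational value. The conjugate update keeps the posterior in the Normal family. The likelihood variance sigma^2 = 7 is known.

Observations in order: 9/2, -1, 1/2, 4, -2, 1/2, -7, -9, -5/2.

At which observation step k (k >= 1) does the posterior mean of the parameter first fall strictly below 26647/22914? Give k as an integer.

obs 1: x=9/2 → posterior Normal(163/51, 70/17)
obs 2: x=-1 → posterior Normal(133/81, 70/27)
obs 3: x=1/2 → posterior Normal(4/3, 70/37)
obs 4: x=4 → posterior Normal(268/141, 70/47)
obs 5: x=-2 → posterior Normal(208/171, 70/57)
obs 6: x=1/2 → posterior Normal(223/201, 70/67)
obs 7: x=-7 → posterior Normal(13/231, 10/11)
obs 8: x=-9 → posterior Normal(-257/261, 70/87)
obs 9: x=-5/2 → posterior Normal(-332/291, 70/97)

k = 6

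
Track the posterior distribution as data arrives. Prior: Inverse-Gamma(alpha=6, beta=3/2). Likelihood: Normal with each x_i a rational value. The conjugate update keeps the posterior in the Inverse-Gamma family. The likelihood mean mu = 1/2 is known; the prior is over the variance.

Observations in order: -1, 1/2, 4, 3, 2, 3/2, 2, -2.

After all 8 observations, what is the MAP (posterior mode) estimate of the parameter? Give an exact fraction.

obs 1: x=-1 → posterior Inverse-Gamma(13/2, 21/8)
obs 2: x=1/2 → posterior Inverse-Gamma(7, 21/8)
obs 3: x=4 → posterior Inverse-Gamma(15/2, 35/4)
obs 4: x=3 → posterior Inverse-Gamma(8, 95/8)
obs 5: x=2 → posterior Inverse-Gamma(17/2, 13)
obs 6: x=3/2 → posterior Inverse-Gamma(9, 27/2)
obs 7: x=2 → posterior Inverse-Gamma(19/2, 117/8)
obs 8: x=-2 → posterior Inverse-Gamma(10, 71/4)

71/44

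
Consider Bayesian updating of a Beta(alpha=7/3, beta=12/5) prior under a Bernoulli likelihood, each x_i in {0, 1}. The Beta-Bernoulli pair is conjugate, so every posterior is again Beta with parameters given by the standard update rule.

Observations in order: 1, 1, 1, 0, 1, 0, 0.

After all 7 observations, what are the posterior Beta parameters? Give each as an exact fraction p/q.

obs 1: x=1 → posterior Beta(10/3, 12/5)
obs 2: x=1 → posterior Beta(13/3, 12/5)
obs 3: x=1 → posterior Beta(16/3, 12/5)
obs 4: x=0 → posterior Beta(16/3, 17/5)
obs 5: x=1 → posterior Beta(19/3, 17/5)
obs 6: x=0 → posterior Beta(19/3, 22/5)
obs 7: x=0 → posterior Beta(19/3, 27/5)

alpha=19/3, beta=27/5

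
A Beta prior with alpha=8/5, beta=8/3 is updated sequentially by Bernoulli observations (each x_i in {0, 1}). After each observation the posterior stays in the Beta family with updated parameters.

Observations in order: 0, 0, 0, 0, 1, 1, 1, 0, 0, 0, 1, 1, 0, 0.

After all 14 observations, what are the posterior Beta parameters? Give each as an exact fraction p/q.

alpha=33/5, beta=35/3

obs 1: x=0 → posterior Beta(8/5, 11/3)
obs 2: x=0 → posterior Beta(8/5, 14/3)
obs 3: x=0 → posterior Beta(8/5, 17/3)
obs 4: x=0 → posterior Beta(8/5, 20/3)
obs 5: x=1 → posterior Beta(13/5, 20/3)
obs 6: x=1 → posterior Beta(18/5, 20/3)
obs 7: x=1 → posterior Beta(23/5, 20/3)
obs 8: x=0 → posterior Beta(23/5, 23/3)
obs 9: x=0 → posterior Beta(23/5, 26/3)
obs 10: x=0 → posterior Beta(23/5, 29/3)
obs 11: x=1 → posterior Beta(28/5, 29/3)
obs 12: x=1 → posterior Beta(33/5, 29/3)
obs 13: x=0 → posterior Beta(33/5, 32/3)
obs 14: x=0 → posterior Beta(33/5, 35/3)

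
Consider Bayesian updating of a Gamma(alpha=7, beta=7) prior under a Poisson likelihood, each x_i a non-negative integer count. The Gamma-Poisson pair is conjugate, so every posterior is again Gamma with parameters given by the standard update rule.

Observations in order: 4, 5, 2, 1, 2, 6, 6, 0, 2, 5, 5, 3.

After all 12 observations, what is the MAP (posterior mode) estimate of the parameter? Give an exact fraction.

47/19

obs 1: x=4 → posterior Gamma(11, 8)
obs 2: x=5 → posterior Gamma(16, 9)
obs 3: x=2 → posterior Gamma(18, 10)
obs 4: x=1 → posterior Gamma(19, 11)
obs 5: x=2 → posterior Gamma(21, 12)
obs 6: x=6 → posterior Gamma(27, 13)
obs 7: x=6 → posterior Gamma(33, 14)
obs 8: x=0 → posterior Gamma(33, 15)
obs 9: x=2 → posterior Gamma(35, 16)
obs 10: x=5 → posterior Gamma(40, 17)
obs 11: x=5 → posterior Gamma(45, 18)
obs 12: x=3 → posterior Gamma(48, 19)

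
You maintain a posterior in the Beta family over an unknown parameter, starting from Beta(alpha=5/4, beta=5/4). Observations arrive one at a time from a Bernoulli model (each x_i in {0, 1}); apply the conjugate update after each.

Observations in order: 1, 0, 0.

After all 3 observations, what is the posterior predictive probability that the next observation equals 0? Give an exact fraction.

obs 1: x=1 → posterior Beta(9/4, 5/4)
obs 2: x=0 → posterior Beta(9/4, 9/4)
obs 3: x=0 → posterior Beta(9/4, 13/4)

13/22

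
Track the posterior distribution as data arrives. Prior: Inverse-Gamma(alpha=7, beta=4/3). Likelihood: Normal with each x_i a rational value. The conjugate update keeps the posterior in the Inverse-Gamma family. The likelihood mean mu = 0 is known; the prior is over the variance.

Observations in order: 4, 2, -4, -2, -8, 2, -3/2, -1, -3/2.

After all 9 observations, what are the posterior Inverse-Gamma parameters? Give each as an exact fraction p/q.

obs 1: x=4 → posterior Inverse-Gamma(15/2, 28/3)
obs 2: x=2 → posterior Inverse-Gamma(8, 34/3)
obs 3: x=-4 → posterior Inverse-Gamma(17/2, 58/3)
obs 4: x=-2 → posterior Inverse-Gamma(9, 64/3)
obs 5: x=-8 → posterior Inverse-Gamma(19/2, 160/3)
obs 6: x=2 → posterior Inverse-Gamma(10, 166/3)
obs 7: x=-3/2 → posterior Inverse-Gamma(21/2, 1355/24)
obs 8: x=-1 → posterior Inverse-Gamma(11, 1367/24)
obs 9: x=-3/2 → posterior Inverse-Gamma(23/2, 697/12)

alpha=23/2, beta=697/12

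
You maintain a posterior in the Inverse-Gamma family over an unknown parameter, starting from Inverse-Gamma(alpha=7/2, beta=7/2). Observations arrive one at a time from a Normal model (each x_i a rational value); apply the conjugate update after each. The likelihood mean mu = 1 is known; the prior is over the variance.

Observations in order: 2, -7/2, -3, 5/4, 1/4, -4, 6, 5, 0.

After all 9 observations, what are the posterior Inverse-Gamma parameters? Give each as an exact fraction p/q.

obs 1: x=2 → posterior Inverse-Gamma(4, 4)
obs 2: x=-7/2 → posterior Inverse-Gamma(9/2, 113/8)
obs 3: x=-3 → posterior Inverse-Gamma(5, 177/8)
obs 4: x=5/4 → posterior Inverse-Gamma(11/2, 709/32)
obs 5: x=1/4 → posterior Inverse-Gamma(6, 359/16)
obs 6: x=-4 → posterior Inverse-Gamma(13/2, 559/16)
obs 7: x=6 → posterior Inverse-Gamma(7, 759/16)
obs 8: x=5 → posterior Inverse-Gamma(15/2, 887/16)
obs 9: x=0 → posterior Inverse-Gamma(8, 895/16)

alpha=8, beta=895/16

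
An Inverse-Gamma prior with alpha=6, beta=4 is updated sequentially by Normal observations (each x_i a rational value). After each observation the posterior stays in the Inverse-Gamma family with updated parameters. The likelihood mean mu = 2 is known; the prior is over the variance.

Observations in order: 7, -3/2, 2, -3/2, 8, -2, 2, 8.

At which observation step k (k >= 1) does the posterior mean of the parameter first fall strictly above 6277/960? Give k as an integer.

obs 1: x=7 → posterior Inverse-Gamma(13/2, 33/2)
obs 2: x=-3/2 → posterior Inverse-Gamma(7, 181/8)
obs 3: x=2 → posterior Inverse-Gamma(15/2, 181/8)
obs 4: x=-3/2 → posterior Inverse-Gamma(8, 115/4)
obs 5: x=8 → posterior Inverse-Gamma(17/2, 187/4)
obs 6: x=-2 → posterior Inverse-Gamma(9, 219/4)
obs 7: x=2 → posterior Inverse-Gamma(19/2, 219/4)
obs 8: x=8 → posterior Inverse-Gamma(10, 291/4)

k = 6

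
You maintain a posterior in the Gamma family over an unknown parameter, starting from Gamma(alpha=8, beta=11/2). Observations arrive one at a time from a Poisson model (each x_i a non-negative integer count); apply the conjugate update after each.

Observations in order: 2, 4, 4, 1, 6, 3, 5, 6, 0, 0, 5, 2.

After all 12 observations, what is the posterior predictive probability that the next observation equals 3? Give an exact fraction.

14728743658877034584430441555247384124132968281628564000129699707031250000000/69483946829049631418732401130460520284154662726180186608059352312305811442277

obs 1: x=2 → posterior Gamma(10, 13/2)
obs 2: x=4 → posterior Gamma(14, 15/2)
obs 3: x=4 → posterior Gamma(18, 17/2)
obs 4: x=1 → posterior Gamma(19, 19/2)
obs 5: x=6 → posterior Gamma(25, 21/2)
obs 6: x=3 → posterior Gamma(28, 23/2)
obs 7: x=5 → posterior Gamma(33, 25/2)
obs 8: x=6 → posterior Gamma(39, 27/2)
obs 9: x=0 → posterior Gamma(39, 29/2)
obs 10: x=0 → posterior Gamma(39, 31/2)
obs 11: x=5 → posterior Gamma(44, 33/2)
obs 12: x=2 → posterior Gamma(46, 35/2)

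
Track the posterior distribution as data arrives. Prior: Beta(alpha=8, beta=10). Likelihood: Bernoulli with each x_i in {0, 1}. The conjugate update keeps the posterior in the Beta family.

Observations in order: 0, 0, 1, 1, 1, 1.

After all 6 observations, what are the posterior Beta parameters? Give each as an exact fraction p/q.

alpha=12, beta=12

obs 1: x=0 → posterior Beta(8, 11)
obs 2: x=0 → posterior Beta(8, 12)
obs 3: x=1 → posterior Beta(9, 12)
obs 4: x=1 → posterior Beta(10, 12)
obs 5: x=1 → posterior Beta(11, 12)
obs 6: x=1 → posterior Beta(12, 12)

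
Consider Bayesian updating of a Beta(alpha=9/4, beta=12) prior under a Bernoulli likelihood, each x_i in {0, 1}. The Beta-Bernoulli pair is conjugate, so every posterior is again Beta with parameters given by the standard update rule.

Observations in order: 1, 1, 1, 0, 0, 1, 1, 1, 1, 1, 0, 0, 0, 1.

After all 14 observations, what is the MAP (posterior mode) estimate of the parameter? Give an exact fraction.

41/105

obs 1: x=1 → posterior Beta(13/4, 12)
obs 2: x=1 → posterior Beta(17/4, 12)
obs 3: x=1 → posterior Beta(21/4, 12)
obs 4: x=0 → posterior Beta(21/4, 13)
obs 5: x=0 → posterior Beta(21/4, 14)
obs 6: x=1 → posterior Beta(25/4, 14)
obs 7: x=1 → posterior Beta(29/4, 14)
obs 8: x=1 → posterior Beta(33/4, 14)
obs 9: x=1 → posterior Beta(37/4, 14)
obs 10: x=1 → posterior Beta(41/4, 14)
obs 11: x=0 → posterior Beta(41/4, 15)
obs 12: x=0 → posterior Beta(41/4, 16)
obs 13: x=0 → posterior Beta(41/4, 17)
obs 14: x=1 → posterior Beta(45/4, 17)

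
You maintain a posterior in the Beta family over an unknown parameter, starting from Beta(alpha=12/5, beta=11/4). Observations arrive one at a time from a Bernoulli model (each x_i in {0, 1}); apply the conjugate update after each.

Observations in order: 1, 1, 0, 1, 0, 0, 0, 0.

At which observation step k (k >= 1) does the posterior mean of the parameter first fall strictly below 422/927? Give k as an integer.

k = 7

obs 1: x=1 → posterior Beta(17/5, 11/4)
obs 2: x=1 → posterior Beta(22/5, 11/4)
obs 3: x=0 → posterior Beta(22/5, 15/4)
obs 4: x=1 → posterior Beta(27/5, 15/4)
obs 5: x=0 → posterior Beta(27/5, 19/4)
obs 6: x=0 → posterior Beta(27/5, 23/4)
obs 7: x=0 → posterior Beta(27/5, 27/4)
obs 8: x=0 → posterior Beta(27/5, 31/4)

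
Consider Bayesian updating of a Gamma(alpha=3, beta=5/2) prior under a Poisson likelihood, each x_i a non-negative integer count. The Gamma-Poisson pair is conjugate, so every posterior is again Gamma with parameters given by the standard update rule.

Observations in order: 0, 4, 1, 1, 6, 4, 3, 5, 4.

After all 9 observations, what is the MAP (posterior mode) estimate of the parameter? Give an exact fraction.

60/23

obs 1: x=0 → posterior Gamma(3, 7/2)
obs 2: x=4 → posterior Gamma(7, 9/2)
obs 3: x=1 → posterior Gamma(8, 11/2)
obs 4: x=1 → posterior Gamma(9, 13/2)
obs 5: x=6 → posterior Gamma(15, 15/2)
obs 6: x=4 → posterior Gamma(19, 17/2)
obs 7: x=3 → posterior Gamma(22, 19/2)
obs 8: x=5 → posterior Gamma(27, 21/2)
obs 9: x=4 → posterior Gamma(31, 23/2)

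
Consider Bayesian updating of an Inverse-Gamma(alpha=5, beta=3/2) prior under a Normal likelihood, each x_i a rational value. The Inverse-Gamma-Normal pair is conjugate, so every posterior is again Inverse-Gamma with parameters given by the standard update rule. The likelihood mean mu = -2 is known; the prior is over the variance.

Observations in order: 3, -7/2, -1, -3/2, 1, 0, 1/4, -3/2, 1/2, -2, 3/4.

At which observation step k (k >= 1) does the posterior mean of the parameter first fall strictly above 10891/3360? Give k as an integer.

obs 1: x=3 → posterior Inverse-Gamma(11/2, 14)
obs 2: x=-7/2 → posterior Inverse-Gamma(6, 121/8)
obs 3: x=-1 → posterior Inverse-Gamma(13/2, 125/8)
obs 4: x=-3/2 → posterior Inverse-Gamma(7, 63/4)
obs 5: x=1 → posterior Inverse-Gamma(15/2, 81/4)
obs 6: x=0 → posterior Inverse-Gamma(8, 89/4)
obs 7: x=1/4 → posterior Inverse-Gamma(17/2, 793/32)
obs 8: x=-3/2 → posterior Inverse-Gamma(9, 797/32)
obs 9: x=1/2 → posterior Inverse-Gamma(19/2, 897/32)
obs 10: x=-2 → posterior Inverse-Gamma(10, 897/32)
obs 11: x=3/4 → posterior Inverse-Gamma(21/2, 509/16)

k = 7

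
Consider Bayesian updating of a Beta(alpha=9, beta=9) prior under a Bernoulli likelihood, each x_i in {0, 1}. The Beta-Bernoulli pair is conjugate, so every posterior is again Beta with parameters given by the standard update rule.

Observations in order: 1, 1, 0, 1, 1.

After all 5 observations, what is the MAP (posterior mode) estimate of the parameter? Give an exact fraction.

obs 1: x=1 → posterior Beta(10, 9)
obs 2: x=1 → posterior Beta(11, 9)
obs 3: x=0 → posterior Beta(11, 10)
obs 4: x=1 → posterior Beta(12, 10)
obs 5: x=1 → posterior Beta(13, 10)

4/7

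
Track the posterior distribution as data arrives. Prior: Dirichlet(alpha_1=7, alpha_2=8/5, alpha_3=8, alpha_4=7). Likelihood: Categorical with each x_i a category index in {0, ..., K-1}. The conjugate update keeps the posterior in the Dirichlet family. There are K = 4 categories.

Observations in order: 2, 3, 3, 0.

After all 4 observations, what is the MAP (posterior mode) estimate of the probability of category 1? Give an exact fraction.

obs 1: x=2 → posterior Dirichlet(7, 8/5, 9, 7)
obs 2: x=3 → posterior Dirichlet(7, 8/5, 9, 8)
obs 3: x=3 → posterior Dirichlet(7, 8/5, 9, 9)
obs 4: x=0 → posterior Dirichlet(8, 8/5, 9, 9)

3/118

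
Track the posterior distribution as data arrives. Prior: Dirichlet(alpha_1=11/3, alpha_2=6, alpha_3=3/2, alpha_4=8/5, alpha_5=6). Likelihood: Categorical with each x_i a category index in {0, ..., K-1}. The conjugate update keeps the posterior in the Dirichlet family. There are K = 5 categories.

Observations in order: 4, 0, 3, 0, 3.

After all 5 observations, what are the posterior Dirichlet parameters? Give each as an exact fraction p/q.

obs 1: x=4 → posterior Dirichlet(11/3, 6, 3/2, 8/5, 7)
obs 2: x=0 → posterior Dirichlet(14/3, 6, 3/2, 8/5, 7)
obs 3: x=3 → posterior Dirichlet(14/3, 6, 3/2, 13/5, 7)
obs 4: x=0 → posterior Dirichlet(17/3, 6, 3/2, 13/5, 7)
obs 5: x=3 → posterior Dirichlet(17/3, 6, 3/2, 18/5, 7)

alpha_1=17/3, alpha_2=6, alpha_3=3/2, alpha_4=18/5, alpha_5=7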